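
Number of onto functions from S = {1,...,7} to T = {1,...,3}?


n = |S| = 7, k = |T| = 3. Surjections via inclusion-exclusion:
S(n,k) = Σ(-1)^i × C(k,i) × (k-i)^n, i=0 to k
i=0: (-1)^0×C(3,0)×3^7 = 2187
i=1: (-1)^1×C(3,1)×2^7 = -384
i=2: (-1)^2×C(3,2)×1^7 = 3
i=3: (-1)^3×C(3,3)×0^7 = 0
Total = 1806

Number of surjections = 1806


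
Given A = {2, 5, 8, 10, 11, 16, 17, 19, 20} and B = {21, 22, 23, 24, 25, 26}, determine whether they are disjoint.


Disjoint means A ∩ B = ∅.
A ∩ B = ∅
A ∩ B = ∅, so A and B are disjoint.

Yes, A and B are disjoint


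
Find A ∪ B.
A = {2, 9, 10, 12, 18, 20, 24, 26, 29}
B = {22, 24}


A ∪ B = all elements in A or B (or both)
A = {2, 9, 10, 12, 18, 20, 24, 26, 29}
B = {22, 24}
A ∪ B = {2, 9, 10, 12, 18, 20, 22, 24, 26, 29}

A ∪ B = {2, 9, 10, 12, 18, 20, 22, 24, 26, 29}


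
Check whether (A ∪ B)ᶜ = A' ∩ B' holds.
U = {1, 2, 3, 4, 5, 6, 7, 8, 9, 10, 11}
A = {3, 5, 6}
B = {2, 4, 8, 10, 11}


LHS: A ∪ B = {2, 3, 4, 5, 6, 8, 10, 11}
(A ∪ B)' = U \ (A ∪ B) = {1, 7, 9}
A' = {1, 2, 4, 7, 8, 9, 10, 11}, B' = {1, 3, 5, 6, 7, 9}
Claimed RHS: A' ∩ B' = {1, 7, 9}
Identity is VALID: LHS = RHS = {1, 7, 9} ✓

Identity is valid. (A ∪ B)' = A' ∩ B' = {1, 7, 9}


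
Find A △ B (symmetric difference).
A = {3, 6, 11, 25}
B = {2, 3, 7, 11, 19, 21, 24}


A △ B = (A \ B) ∪ (B \ A) = elements in exactly one of A or B
A \ B = {6, 25}
B \ A = {2, 7, 19, 21, 24}
A △ B = {2, 6, 7, 19, 21, 24, 25}

A △ B = {2, 6, 7, 19, 21, 24, 25}


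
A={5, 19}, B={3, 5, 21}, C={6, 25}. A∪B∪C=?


A ∪ B = {3, 5, 19, 21}
(A ∪ B) ∪ C = {3, 5, 6, 19, 21, 25}

A ∪ B ∪ C = {3, 5, 6, 19, 21, 25}


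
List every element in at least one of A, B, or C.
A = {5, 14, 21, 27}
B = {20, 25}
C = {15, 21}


A ∪ B = {5, 14, 20, 21, 25, 27}
(A ∪ B) ∪ C = {5, 14, 15, 20, 21, 25, 27}

A ∪ B ∪ C = {5, 14, 15, 20, 21, 25, 27}


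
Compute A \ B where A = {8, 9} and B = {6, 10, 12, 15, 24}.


A \ B = elements in A but not in B
A = {8, 9}
B = {6, 10, 12, 15, 24}
Remove from A any elements in B
A \ B = {8, 9}

A \ B = {8, 9}


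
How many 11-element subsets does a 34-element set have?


C(n,k) = n! / (k!(n-k)!)
C(34,11) = 34! / (11!23!)
= 286097760

C(34,11) = 286097760


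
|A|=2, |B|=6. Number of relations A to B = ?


A relation from A to B is any subset of A × B.
|A × B| = 2 × 6 = 12
# relations = 2^|A × B| = 2^12 = 4096

Number of relations = 4096


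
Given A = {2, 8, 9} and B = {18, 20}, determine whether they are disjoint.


Disjoint means A ∩ B = ∅.
A ∩ B = ∅
A ∩ B = ∅, so A and B are disjoint.

Yes, A and B are disjoint


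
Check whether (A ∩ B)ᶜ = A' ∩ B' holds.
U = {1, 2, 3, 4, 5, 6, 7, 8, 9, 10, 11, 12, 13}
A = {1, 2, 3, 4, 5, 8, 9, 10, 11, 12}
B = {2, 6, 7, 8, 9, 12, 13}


LHS: A ∩ B = {2, 8, 9, 12}
(A ∩ B)' = U \ (A ∩ B) = {1, 3, 4, 5, 6, 7, 10, 11, 13}
A' = {6, 7, 13}, B' = {1, 3, 4, 5, 10, 11}
Claimed RHS: A' ∩ B' = ∅
Identity is INVALID: LHS = {1, 3, 4, 5, 6, 7, 10, 11, 13} but the RHS claimed here equals ∅. The correct form is (A ∩ B)' = A' ∪ B'.

Identity is invalid: (A ∩ B)' = {1, 3, 4, 5, 6, 7, 10, 11, 13} but A' ∩ B' = ∅. The correct De Morgan law is (A ∩ B)' = A' ∪ B'.


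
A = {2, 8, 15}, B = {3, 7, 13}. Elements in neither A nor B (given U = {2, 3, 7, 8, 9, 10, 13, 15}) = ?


A = {2, 8, 15}
B = {3, 7, 13}
Region: in neither A nor B (given U = {2, 3, 7, 8, 9, 10, 13, 15})
Elements: {9, 10}

Elements in neither A nor B (given U = {2, 3, 7, 8, 9, 10, 13, 15}): {9, 10}


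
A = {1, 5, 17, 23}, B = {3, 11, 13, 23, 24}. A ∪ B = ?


A ∪ B = all elements in A or B (or both)
A = {1, 5, 17, 23}
B = {3, 11, 13, 23, 24}
A ∪ B = {1, 3, 5, 11, 13, 17, 23, 24}

A ∪ B = {1, 3, 5, 11, 13, 17, 23, 24}


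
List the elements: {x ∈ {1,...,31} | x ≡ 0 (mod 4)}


Checking each candidate:
Condition: x in {1,...,31} with x ≡ 0 (mod 4)
Result = {4, 8, 12, 16, 20, 24, 28}

{4, 8, 12, 16, 20, 24, 28}


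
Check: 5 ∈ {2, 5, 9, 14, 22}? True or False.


A = {2, 5, 9, 14, 22}
Checking if 5 is in A
5 is in A → True

5 ∈ A


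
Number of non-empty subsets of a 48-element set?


Total subsets = 2^n = 2^48 = 281474976710656
Non-empty subsets exclude the empty set: 2^n - 1
= 281474976710656 - 1
= 281474976710655

Number of non-empty subsets = 281474976710655


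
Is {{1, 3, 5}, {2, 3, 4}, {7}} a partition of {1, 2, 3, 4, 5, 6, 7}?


A partition requires: (1) non-empty parts, (2) pairwise disjoint, (3) union = U
Parts: {1, 3, 5}, {2, 3, 4}, {7}
Union of parts: {1, 2, 3, 4, 5, 7}
U = {1, 2, 3, 4, 5, 6, 7}
All non-empty? True
Pairwise disjoint? False
Covers U? False

No, not a valid partition


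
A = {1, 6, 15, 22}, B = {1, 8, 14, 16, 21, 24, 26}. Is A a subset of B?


A ⊆ B means every element of A is in B.
Elements in A not in B: {6, 15, 22}
So A ⊄ B.

No, A ⊄ B


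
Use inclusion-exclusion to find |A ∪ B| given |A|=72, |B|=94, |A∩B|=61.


|A ∪ B| = |A| + |B| - |A ∩ B|
= 72 + 94 - 61
= 105

|A ∪ B| = 105


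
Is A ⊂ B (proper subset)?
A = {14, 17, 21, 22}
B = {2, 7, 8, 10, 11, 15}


A ⊂ B requires: A ⊆ B AND A ≠ B.
A ⊆ B? No
A ⊄ B, so A is not a proper subset.

No, A is not a proper subset of B


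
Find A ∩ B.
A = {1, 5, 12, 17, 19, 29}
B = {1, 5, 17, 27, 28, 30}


A ∩ B = elements in both A and B
A = {1, 5, 12, 17, 19, 29}
B = {1, 5, 17, 27, 28, 30}
A ∩ B = {1, 5, 17}

A ∩ B = {1, 5, 17}


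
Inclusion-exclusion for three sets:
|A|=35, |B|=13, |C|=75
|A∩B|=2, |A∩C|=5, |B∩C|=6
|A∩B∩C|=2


|A∪B∪C| = |A|+|B|+|C| - |A∩B|-|A∩C|-|B∩C| + |A∩B∩C|
= 35+13+75 - 2-5-6 + 2
= 123 - 13 + 2
= 112

|A ∪ B ∪ C| = 112


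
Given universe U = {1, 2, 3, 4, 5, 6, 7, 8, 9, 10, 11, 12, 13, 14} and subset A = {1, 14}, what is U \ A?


Aᶜ = U \ A = elements in U but not in A
U = {1, 2, 3, 4, 5, 6, 7, 8, 9, 10, 11, 12, 13, 14}
A = {1, 14}
Aᶜ = {2, 3, 4, 5, 6, 7, 8, 9, 10, 11, 12, 13}

Aᶜ = {2, 3, 4, 5, 6, 7, 8, 9, 10, 11, 12, 13}


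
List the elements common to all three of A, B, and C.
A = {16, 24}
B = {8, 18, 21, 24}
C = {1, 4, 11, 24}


A ∩ B = {24}
(A ∩ B) ∩ C = {24}

A ∩ B ∩ C = {24}


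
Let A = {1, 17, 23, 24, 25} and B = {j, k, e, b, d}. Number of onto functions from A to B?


n = |A| = 5, k = |B| = 5. Surjections via inclusion-exclusion:
S(n,k) = Σ(-1)^i × C(k,i) × (k-i)^n, i=0 to k
i=0: (-1)^0×C(5,0)×5^5 = 3125
i=1: (-1)^1×C(5,1)×4^5 = -5120
i=2: (-1)^2×C(5,2)×3^5 = 2430
i=3: (-1)^3×C(5,3)×2^5 = -320
i=4: (-1)^4×C(5,4)×1^5 = 5
i=5: (-1)^5×C(5,5)×0^5 = 0
Total = 120

Number of surjections = 120


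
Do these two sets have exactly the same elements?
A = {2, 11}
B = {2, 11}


Two sets are equal iff they have exactly the same elements.
A = {2, 11}
B = {2, 11}
Same elements → A = B

Yes, A = B


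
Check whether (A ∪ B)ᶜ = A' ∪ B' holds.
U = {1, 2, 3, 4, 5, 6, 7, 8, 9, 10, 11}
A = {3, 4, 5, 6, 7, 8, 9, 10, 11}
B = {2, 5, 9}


LHS: A ∪ B = {2, 3, 4, 5, 6, 7, 8, 9, 10, 11}
(A ∪ B)' = U \ (A ∪ B) = {1}
A' = {1, 2}, B' = {1, 3, 4, 6, 7, 8, 10, 11}
Claimed RHS: A' ∪ B' = {1, 2, 3, 4, 6, 7, 8, 10, 11}
Identity is INVALID: LHS = {1} but the RHS claimed here equals {1, 2, 3, 4, 6, 7, 8, 10, 11}. The correct form is (A ∪ B)' = A' ∩ B'.

Identity is invalid: (A ∪ B)' = {1} but A' ∪ B' = {1, 2, 3, 4, 6, 7, 8, 10, 11}. The correct De Morgan law is (A ∪ B)' = A' ∩ B'.


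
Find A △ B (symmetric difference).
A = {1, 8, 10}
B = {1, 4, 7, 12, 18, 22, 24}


A △ B = (A \ B) ∪ (B \ A) = elements in exactly one of A or B
A \ B = {8, 10}
B \ A = {4, 7, 12, 18, 22, 24}
A △ B = {4, 7, 8, 10, 12, 18, 22, 24}

A △ B = {4, 7, 8, 10, 12, 18, 22, 24}


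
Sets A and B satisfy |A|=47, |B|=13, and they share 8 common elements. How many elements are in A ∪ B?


|A ∪ B| = |A| + |B| - |A ∩ B|
= 47 + 13 - 8
= 52

|A ∪ B| = 52


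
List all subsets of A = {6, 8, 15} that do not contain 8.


A subset of A that omits 8 is a subset of A \ {8}, so there are 2^(n-1) = 2^2 = 4 of them.
Subsets excluding 8: ∅, {6}, {15}, {6, 15}

Subsets excluding 8 (4 total): ∅, {6}, {15}, {6, 15}


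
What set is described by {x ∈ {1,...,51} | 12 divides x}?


Checking each candidate:
Condition: multiples of 12 in {1,...,51}
Result = {12, 24, 36, 48}

{12, 24, 36, 48}


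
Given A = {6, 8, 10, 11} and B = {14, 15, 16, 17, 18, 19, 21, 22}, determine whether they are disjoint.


Disjoint means A ∩ B = ∅.
A ∩ B = ∅
A ∩ B = ∅, so A and B are disjoint.

Yes, A and B are disjoint


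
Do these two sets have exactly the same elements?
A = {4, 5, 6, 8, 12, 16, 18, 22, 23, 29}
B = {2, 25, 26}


Two sets are equal iff they have exactly the same elements.
A = {4, 5, 6, 8, 12, 16, 18, 22, 23, 29}
B = {2, 25, 26}
Differences: {2, 4, 5, 6, 8, 12, 16, 18, 22, 23, 25, 26, 29}
A ≠ B

No, A ≠ B


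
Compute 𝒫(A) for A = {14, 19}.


|A| = 2, so |P(A)| = 2^2 = 4
Enumerate subsets by cardinality (0 to 2):
∅, {14}, {19}, {14, 19}

P(A) has 4 subsets: ∅, {14}, {19}, {14, 19}


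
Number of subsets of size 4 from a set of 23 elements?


C(n,k) = n! / (k!(n-k)!)
C(23,4) = 23! / (4!19!)
= 8855

C(23,4) = 8855


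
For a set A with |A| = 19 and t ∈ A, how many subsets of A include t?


Subsets of A containing t correspond to subsets of A \ {t}, which has 18 elements.
Count = 2^(n-1) = 2^18
= 262144

Number of subsets containing t = 262144


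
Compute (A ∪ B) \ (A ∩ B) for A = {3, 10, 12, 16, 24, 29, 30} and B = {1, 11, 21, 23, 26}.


A △ B = (A \ B) ∪ (B \ A) = elements in exactly one of A or B
A \ B = {3, 10, 12, 16, 24, 29, 30}
B \ A = {1, 11, 21, 23, 26}
A △ B = {1, 3, 10, 11, 12, 16, 21, 23, 24, 26, 29, 30}

A △ B = {1, 3, 10, 11, 12, 16, 21, 23, 24, 26, 29, 30}


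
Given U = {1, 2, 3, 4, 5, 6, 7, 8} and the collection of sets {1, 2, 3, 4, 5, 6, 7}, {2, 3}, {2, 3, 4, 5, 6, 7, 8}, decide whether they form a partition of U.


A partition requires: (1) non-empty parts, (2) pairwise disjoint, (3) union = U
Parts: {1, 2, 3, 4, 5, 6, 7}, {2, 3}, {2, 3, 4, 5, 6, 7, 8}
Union of parts: {1, 2, 3, 4, 5, 6, 7, 8}
U = {1, 2, 3, 4, 5, 6, 7, 8}
All non-empty? True
Pairwise disjoint? False
Covers U? True

No, not a valid partition


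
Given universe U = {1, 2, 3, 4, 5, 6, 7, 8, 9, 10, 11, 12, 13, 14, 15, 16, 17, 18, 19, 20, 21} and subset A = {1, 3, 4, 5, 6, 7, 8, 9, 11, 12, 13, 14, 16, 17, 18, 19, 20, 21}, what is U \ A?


Aᶜ = U \ A = elements in U but not in A
U = {1, 2, 3, 4, 5, 6, 7, 8, 9, 10, 11, 12, 13, 14, 15, 16, 17, 18, 19, 20, 21}
A = {1, 3, 4, 5, 6, 7, 8, 9, 11, 12, 13, 14, 16, 17, 18, 19, 20, 21}
Aᶜ = {2, 10, 15}

Aᶜ = {2, 10, 15}


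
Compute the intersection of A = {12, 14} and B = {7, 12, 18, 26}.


A ∩ B = elements in both A and B
A = {12, 14}
B = {7, 12, 18, 26}
A ∩ B = {12}

A ∩ B = {12}


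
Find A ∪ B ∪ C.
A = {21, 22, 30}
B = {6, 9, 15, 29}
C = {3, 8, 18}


A ∪ B = {6, 9, 15, 21, 22, 29, 30}
(A ∪ B) ∪ C = {3, 6, 8, 9, 15, 18, 21, 22, 29, 30}

A ∪ B ∪ C = {3, 6, 8, 9, 15, 18, 21, 22, 29, 30}


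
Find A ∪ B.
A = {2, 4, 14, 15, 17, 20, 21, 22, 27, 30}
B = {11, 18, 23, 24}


A ∪ B = all elements in A or B (or both)
A = {2, 4, 14, 15, 17, 20, 21, 22, 27, 30}
B = {11, 18, 23, 24}
A ∪ B = {2, 4, 11, 14, 15, 17, 18, 20, 21, 22, 23, 24, 27, 30}

A ∪ B = {2, 4, 11, 14, 15, 17, 18, 20, 21, 22, 23, 24, 27, 30}


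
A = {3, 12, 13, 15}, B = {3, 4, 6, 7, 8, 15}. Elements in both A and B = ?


A = {3, 12, 13, 15}
B = {3, 4, 6, 7, 8, 15}
Region: in both A and B
Elements: {3, 15}

Elements in both A and B: {3, 15}


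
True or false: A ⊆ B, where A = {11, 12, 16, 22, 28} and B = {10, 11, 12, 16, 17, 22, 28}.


A ⊆ B means every element of A is in B.
All elements of A are in B.
So A ⊆ B.

Yes, A ⊆ B


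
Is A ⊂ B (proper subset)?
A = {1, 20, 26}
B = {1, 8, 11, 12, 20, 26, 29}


A ⊂ B requires: A ⊆ B AND A ≠ B.
A ⊆ B? Yes
A = B? No
A ⊂ B: Yes (A is a proper subset of B)

Yes, A ⊂ B


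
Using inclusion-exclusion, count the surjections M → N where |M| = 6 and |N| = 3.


n = |M| = 6, k = |N| = 3. Surjections via inclusion-exclusion:
S(n,k) = Σ(-1)^i × C(k,i) × (k-i)^n, i=0 to k
i=0: (-1)^0×C(3,0)×3^6 = 729
i=1: (-1)^1×C(3,1)×2^6 = -192
i=2: (-1)^2×C(3,2)×1^6 = 3
i=3: (-1)^3×C(3,3)×0^6 = 0
Total = 540

Number of surjections = 540


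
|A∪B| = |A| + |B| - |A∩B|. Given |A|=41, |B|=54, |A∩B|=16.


|A ∪ B| = |A| + |B| - |A ∩ B|
= 41 + 54 - 16
= 79

|A ∪ B| = 79


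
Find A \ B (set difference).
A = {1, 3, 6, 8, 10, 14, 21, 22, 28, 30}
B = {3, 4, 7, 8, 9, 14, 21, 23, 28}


A \ B = elements in A but not in B
A = {1, 3, 6, 8, 10, 14, 21, 22, 28, 30}
B = {3, 4, 7, 8, 9, 14, 21, 23, 28}
Remove from A any elements in B
A \ B = {1, 6, 10, 22, 30}

A \ B = {1, 6, 10, 22, 30}


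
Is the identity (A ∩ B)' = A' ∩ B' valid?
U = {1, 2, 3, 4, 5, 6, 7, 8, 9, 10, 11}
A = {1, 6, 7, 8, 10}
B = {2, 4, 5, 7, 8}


LHS: A ∩ B = {7, 8}
(A ∩ B)' = U \ (A ∩ B) = {1, 2, 3, 4, 5, 6, 9, 10, 11}
A' = {2, 3, 4, 5, 9, 11}, B' = {1, 3, 6, 9, 10, 11}
Claimed RHS: A' ∩ B' = {3, 9, 11}
Identity is INVALID: LHS = {1, 2, 3, 4, 5, 6, 9, 10, 11} but the RHS claimed here equals {3, 9, 11}. The correct form is (A ∩ B)' = A' ∪ B'.

Identity is invalid: (A ∩ B)' = {1, 2, 3, 4, 5, 6, 9, 10, 11} but A' ∩ B' = {3, 9, 11}. The correct De Morgan law is (A ∩ B)' = A' ∪ B'.


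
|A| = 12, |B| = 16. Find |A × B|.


|A × B| = |A| × |B|
= 12 × 16
= 192

|A × B| = 192


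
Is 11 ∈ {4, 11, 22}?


A = {4, 11, 22}
Checking if 11 is in A
11 is in A → True

11 ∈ A


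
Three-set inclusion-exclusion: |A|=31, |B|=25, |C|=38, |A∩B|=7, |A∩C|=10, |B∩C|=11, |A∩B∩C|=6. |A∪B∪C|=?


|A∪B∪C| = |A|+|B|+|C| - |A∩B|-|A∩C|-|B∩C| + |A∩B∩C|
= 31+25+38 - 7-10-11 + 6
= 94 - 28 + 6
= 72

|A ∪ B ∪ C| = 72


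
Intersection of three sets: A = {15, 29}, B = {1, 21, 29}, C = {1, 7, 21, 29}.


A ∩ B = {29}
(A ∩ B) ∩ C = {29}

A ∩ B ∩ C = {29}


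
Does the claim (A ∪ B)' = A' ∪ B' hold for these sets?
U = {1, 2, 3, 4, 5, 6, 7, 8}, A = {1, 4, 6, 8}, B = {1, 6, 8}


LHS: A ∪ B = {1, 4, 6, 8}
(A ∪ B)' = U \ (A ∪ B) = {2, 3, 5, 7}
A' = {2, 3, 5, 7}, B' = {2, 3, 4, 5, 7}
Claimed RHS: A' ∪ B' = {2, 3, 4, 5, 7}
Identity is INVALID: LHS = {2, 3, 5, 7} but the RHS claimed here equals {2, 3, 4, 5, 7}. The correct form is (A ∪ B)' = A' ∩ B'.

Identity is invalid: (A ∪ B)' = {2, 3, 5, 7} but A' ∪ B' = {2, 3, 4, 5, 7}. The correct De Morgan law is (A ∪ B)' = A' ∩ B'.


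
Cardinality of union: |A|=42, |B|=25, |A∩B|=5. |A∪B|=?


|A ∪ B| = |A| + |B| - |A ∩ B|
= 42 + 25 - 5
= 62

|A ∪ B| = 62


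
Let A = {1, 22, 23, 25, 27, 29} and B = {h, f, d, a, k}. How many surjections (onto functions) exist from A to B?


n = |A| = 6, k = |B| = 5. Surjections via inclusion-exclusion:
S(n,k) = Σ(-1)^i × C(k,i) × (k-i)^n, i=0 to k
i=0: (-1)^0×C(5,0)×5^6 = 15625
i=1: (-1)^1×C(5,1)×4^6 = -20480
i=2: (-1)^2×C(5,2)×3^6 = 7290
i=3: (-1)^3×C(5,3)×2^6 = -640
i=4: (-1)^4×C(5,4)×1^6 = 5
i=5: (-1)^5×C(5,5)×0^6 = 0
Total = 1800

Number of surjections = 1800


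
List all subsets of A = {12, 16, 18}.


|A| = 3, so |P(A)| = 2^3 = 8
Enumerate subsets by cardinality (0 to 3):
∅, {12}, {16}, {18}, {12, 16}, {12, 18}, {16, 18}, {12, 16, 18}

P(A) has 8 subsets: ∅, {12}, {16}, {18}, {12, 16}, {12, 18}, {16, 18}, {12, 16, 18}


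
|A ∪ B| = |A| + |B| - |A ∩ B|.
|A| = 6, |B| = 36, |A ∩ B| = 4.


|A ∪ B| = |A| + |B| - |A ∩ B|
= 6 + 36 - 4
= 38

|A ∪ B| = 38


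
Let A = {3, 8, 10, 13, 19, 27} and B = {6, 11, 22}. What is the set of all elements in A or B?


A ∪ B = all elements in A or B (or both)
A = {3, 8, 10, 13, 19, 27}
B = {6, 11, 22}
A ∪ B = {3, 6, 8, 10, 11, 13, 19, 22, 27}

A ∪ B = {3, 6, 8, 10, 11, 13, 19, 22, 27}


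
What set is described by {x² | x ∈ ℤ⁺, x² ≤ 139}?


Checking each candidate:
Condition: positive perfect squares ≤ 139
Result = {1, 4, 9, 16, 25, 36, 49, 64, 81, 100, 121}

{1, 4, 9, 16, 25, 36, 49, 64, 81, 100, 121}


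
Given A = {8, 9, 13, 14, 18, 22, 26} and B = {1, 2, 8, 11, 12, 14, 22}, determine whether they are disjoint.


Disjoint means A ∩ B = ∅.
A ∩ B = {8, 14, 22}
A ∩ B ≠ ∅, so A and B are NOT disjoint.

No, A and B are not disjoint (A ∩ B = {8, 14, 22})


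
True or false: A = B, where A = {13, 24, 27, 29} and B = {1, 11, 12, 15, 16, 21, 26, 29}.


Two sets are equal iff they have exactly the same elements.
A = {13, 24, 27, 29}
B = {1, 11, 12, 15, 16, 21, 26, 29}
Differences: {1, 11, 12, 13, 15, 16, 21, 24, 26, 27}
A ≠ B

No, A ≠ B


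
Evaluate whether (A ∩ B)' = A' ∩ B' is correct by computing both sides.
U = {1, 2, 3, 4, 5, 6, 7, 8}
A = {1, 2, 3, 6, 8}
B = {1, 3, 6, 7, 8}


LHS: A ∩ B = {1, 3, 6, 8}
(A ∩ B)' = U \ (A ∩ B) = {2, 4, 5, 7}
A' = {4, 5, 7}, B' = {2, 4, 5}
Claimed RHS: A' ∩ B' = {4, 5}
Identity is INVALID: LHS = {2, 4, 5, 7} but the RHS claimed here equals {4, 5}. The correct form is (A ∩ B)' = A' ∪ B'.

Identity is invalid: (A ∩ B)' = {2, 4, 5, 7} but A' ∩ B' = {4, 5}. The correct De Morgan law is (A ∩ B)' = A' ∪ B'.


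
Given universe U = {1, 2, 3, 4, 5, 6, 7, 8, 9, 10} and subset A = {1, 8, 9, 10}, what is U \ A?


Aᶜ = U \ A = elements in U but not in A
U = {1, 2, 3, 4, 5, 6, 7, 8, 9, 10}
A = {1, 8, 9, 10}
Aᶜ = {2, 3, 4, 5, 6, 7}

Aᶜ = {2, 3, 4, 5, 6, 7}


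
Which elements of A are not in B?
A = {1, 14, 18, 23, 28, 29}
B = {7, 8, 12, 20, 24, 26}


A \ B = elements in A but not in B
A = {1, 14, 18, 23, 28, 29}
B = {7, 8, 12, 20, 24, 26}
Remove from A any elements in B
A \ B = {1, 14, 18, 23, 28, 29}

A \ B = {1, 14, 18, 23, 28, 29}


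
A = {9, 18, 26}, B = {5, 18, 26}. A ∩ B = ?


A ∩ B = elements in both A and B
A = {9, 18, 26}
B = {5, 18, 26}
A ∩ B = {18, 26}

A ∩ B = {18, 26}


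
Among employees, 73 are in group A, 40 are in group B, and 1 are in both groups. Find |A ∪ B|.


|A ∪ B| = |A| + |B| - |A ∩ B|
= 73 + 40 - 1
= 112

|A ∪ B| = 112


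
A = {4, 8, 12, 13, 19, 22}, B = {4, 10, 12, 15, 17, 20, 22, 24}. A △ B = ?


A △ B = (A \ B) ∪ (B \ A) = elements in exactly one of A or B
A \ B = {8, 13, 19}
B \ A = {10, 15, 17, 20, 24}
A △ B = {8, 10, 13, 15, 17, 19, 20, 24}

A △ B = {8, 10, 13, 15, 17, 19, 20, 24}


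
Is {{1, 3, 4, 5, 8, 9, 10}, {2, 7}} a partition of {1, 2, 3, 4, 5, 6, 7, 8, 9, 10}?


A partition requires: (1) non-empty parts, (2) pairwise disjoint, (3) union = U
Parts: {1, 3, 4, 5, 8, 9, 10}, {2, 7}
Union of parts: {1, 2, 3, 4, 5, 7, 8, 9, 10}
U = {1, 2, 3, 4, 5, 6, 7, 8, 9, 10}
All non-empty? True
Pairwise disjoint? True
Covers U? False

No, not a valid partition


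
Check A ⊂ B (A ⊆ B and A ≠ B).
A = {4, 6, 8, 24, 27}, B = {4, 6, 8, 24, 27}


A ⊂ B requires: A ⊆ B AND A ≠ B.
A ⊆ B? Yes
A = B? Yes
A = B, so A is not a PROPER subset.

No, A is not a proper subset of B


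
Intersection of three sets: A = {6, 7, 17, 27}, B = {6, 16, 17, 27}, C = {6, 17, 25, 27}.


A ∩ B = {6, 17, 27}
(A ∩ B) ∩ C = {6, 17, 27}

A ∩ B ∩ C = {6, 17, 27}


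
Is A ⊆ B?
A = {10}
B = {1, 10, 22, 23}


A ⊆ B means every element of A is in B.
All elements of A are in B.
So A ⊆ B.

Yes, A ⊆ B


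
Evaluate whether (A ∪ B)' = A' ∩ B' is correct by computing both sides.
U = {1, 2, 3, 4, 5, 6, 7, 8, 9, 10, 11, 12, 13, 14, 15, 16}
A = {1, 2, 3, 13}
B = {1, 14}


LHS: A ∪ B = {1, 2, 3, 13, 14}
(A ∪ B)' = U \ (A ∪ B) = {4, 5, 6, 7, 8, 9, 10, 11, 12, 15, 16}
A' = {4, 5, 6, 7, 8, 9, 10, 11, 12, 14, 15, 16}, B' = {2, 3, 4, 5, 6, 7, 8, 9, 10, 11, 12, 13, 15, 16}
Claimed RHS: A' ∩ B' = {4, 5, 6, 7, 8, 9, 10, 11, 12, 15, 16}
Identity is VALID: LHS = RHS = {4, 5, 6, 7, 8, 9, 10, 11, 12, 15, 16} ✓

Identity is valid. (A ∪ B)' = A' ∩ B' = {4, 5, 6, 7, 8, 9, 10, 11, 12, 15, 16}


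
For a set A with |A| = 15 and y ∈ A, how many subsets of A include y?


Subsets of A containing y correspond to subsets of A \ {y}, which has 14 elements.
Count = 2^(n-1) = 2^14
= 16384

Number of subsets containing y = 16384


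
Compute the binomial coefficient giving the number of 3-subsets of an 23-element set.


C(n,k) = n! / (k!(n-k)!)
C(23,3) = 23! / (3!20!)
= 1771

C(23,3) = 1771


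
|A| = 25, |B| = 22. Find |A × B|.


|A × B| = |A| × |B|
= 25 × 22
= 550

|A × B| = 550


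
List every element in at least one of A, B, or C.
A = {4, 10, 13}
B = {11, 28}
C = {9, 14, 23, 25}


A ∪ B = {4, 10, 11, 13, 28}
(A ∪ B) ∪ C = {4, 9, 10, 11, 13, 14, 23, 25, 28}

A ∪ B ∪ C = {4, 9, 10, 11, 13, 14, 23, 25, 28}


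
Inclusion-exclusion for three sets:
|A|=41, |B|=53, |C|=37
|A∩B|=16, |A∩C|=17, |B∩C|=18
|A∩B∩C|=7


|A∪B∪C| = |A|+|B|+|C| - |A∩B|-|A∩C|-|B∩C| + |A∩B∩C|
= 41+53+37 - 16-17-18 + 7
= 131 - 51 + 7
= 87

|A ∪ B ∪ C| = 87


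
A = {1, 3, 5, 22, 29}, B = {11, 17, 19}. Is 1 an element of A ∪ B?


A = {1, 3, 5, 22, 29}, B = {11, 17, 19}
A ∪ B = all elements in A or B
A ∪ B = {1, 3, 5, 11, 17, 19, 22, 29}
Checking if 1 ∈ A ∪ B
1 is in A ∪ B → True

1 ∈ A ∪ B


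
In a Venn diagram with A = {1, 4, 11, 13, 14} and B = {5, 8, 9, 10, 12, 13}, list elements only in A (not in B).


A = {1, 4, 11, 13, 14}
B = {5, 8, 9, 10, 12, 13}
Region: only in A (not in B)
Elements: {1, 4, 11, 14}

Elements only in A (not in B): {1, 4, 11, 14}


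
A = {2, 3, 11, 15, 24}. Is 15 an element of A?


A = {2, 3, 11, 15, 24}
Checking if 15 is in A
15 is in A → True

15 ∈ A


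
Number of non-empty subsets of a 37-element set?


Total subsets = 2^n = 2^37 = 137438953472
Non-empty subsets exclude the empty set: 2^n - 1
= 137438953472 - 1
= 137438953471

Number of non-empty subsets = 137438953471


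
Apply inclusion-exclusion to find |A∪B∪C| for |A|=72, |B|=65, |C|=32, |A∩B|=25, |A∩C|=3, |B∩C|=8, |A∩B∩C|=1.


|A∪B∪C| = |A|+|B|+|C| - |A∩B|-|A∩C|-|B∩C| + |A∩B∩C|
= 72+65+32 - 25-3-8 + 1
= 169 - 36 + 1
= 134

|A ∪ B ∪ C| = 134


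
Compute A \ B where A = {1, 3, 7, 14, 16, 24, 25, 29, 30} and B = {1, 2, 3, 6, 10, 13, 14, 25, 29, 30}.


A \ B = elements in A but not in B
A = {1, 3, 7, 14, 16, 24, 25, 29, 30}
B = {1, 2, 3, 6, 10, 13, 14, 25, 29, 30}
Remove from A any elements in B
A \ B = {7, 16, 24}

A \ B = {7, 16, 24}


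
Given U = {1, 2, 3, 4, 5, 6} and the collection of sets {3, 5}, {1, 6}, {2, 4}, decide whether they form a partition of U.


A partition requires: (1) non-empty parts, (2) pairwise disjoint, (3) union = U
Parts: {3, 5}, {1, 6}, {2, 4}
Union of parts: {1, 2, 3, 4, 5, 6}
U = {1, 2, 3, 4, 5, 6}
All non-empty? True
Pairwise disjoint? True
Covers U? True

Yes, valid partition


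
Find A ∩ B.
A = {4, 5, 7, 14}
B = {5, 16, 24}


A ∩ B = elements in both A and B
A = {4, 5, 7, 14}
B = {5, 16, 24}
A ∩ B = {5}

A ∩ B = {5}


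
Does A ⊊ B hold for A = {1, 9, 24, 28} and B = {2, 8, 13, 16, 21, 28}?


A ⊂ B requires: A ⊆ B AND A ≠ B.
A ⊆ B? No
A ⊄ B, so A is not a proper subset.

No, A is not a proper subset of B


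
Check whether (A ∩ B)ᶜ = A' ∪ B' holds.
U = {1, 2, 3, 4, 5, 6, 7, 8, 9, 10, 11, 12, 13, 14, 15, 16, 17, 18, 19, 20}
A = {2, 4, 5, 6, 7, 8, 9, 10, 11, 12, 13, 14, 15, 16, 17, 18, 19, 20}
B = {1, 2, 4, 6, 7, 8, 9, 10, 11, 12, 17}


LHS: A ∩ B = {2, 4, 6, 7, 8, 9, 10, 11, 12, 17}
(A ∩ B)' = U \ (A ∩ B) = {1, 3, 5, 13, 14, 15, 16, 18, 19, 20}
A' = {1, 3}, B' = {3, 5, 13, 14, 15, 16, 18, 19, 20}
Claimed RHS: A' ∪ B' = {1, 3, 5, 13, 14, 15, 16, 18, 19, 20}
Identity is VALID: LHS = RHS = {1, 3, 5, 13, 14, 15, 16, 18, 19, 20} ✓

Identity is valid. (A ∩ B)' = A' ∪ B' = {1, 3, 5, 13, 14, 15, 16, 18, 19, 20}


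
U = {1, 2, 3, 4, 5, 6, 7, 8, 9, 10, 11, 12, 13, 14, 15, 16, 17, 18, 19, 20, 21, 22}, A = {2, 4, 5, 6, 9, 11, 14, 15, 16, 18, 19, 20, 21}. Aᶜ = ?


Aᶜ = U \ A = elements in U but not in A
U = {1, 2, 3, 4, 5, 6, 7, 8, 9, 10, 11, 12, 13, 14, 15, 16, 17, 18, 19, 20, 21, 22}
A = {2, 4, 5, 6, 9, 11, 14, 15, 16, 18, 19, 20, 21}
Aᶜ = {1, 3, 7, 8, 10, 12, 13, 17, 22}

Aᶜ = {1, 3, 7, 8, 10, 12, 13, 17, 22}


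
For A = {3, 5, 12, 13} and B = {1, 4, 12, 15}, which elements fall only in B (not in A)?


A = {3, 5, 12, 13}
B = {1, 4, 12, 15}
Region: only in B (not in A)
Elements: {1, 4, 15}

Elements only in B (not in A): {1, 4, 15}


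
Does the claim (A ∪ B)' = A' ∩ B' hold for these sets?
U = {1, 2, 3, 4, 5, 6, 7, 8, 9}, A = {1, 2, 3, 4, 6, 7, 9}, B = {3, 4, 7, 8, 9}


LHS: A ∪ B = {1, 2, 3, 4, 6, 7, 8, 9}
(A ∪ B)' = U \ (A ∪ B) = {5}
A' = {5, 8}, B' = {1, 2, 5, 6}
Claimed RHS: A' ∩ B' = {5}
Identity is VALID: LHS = RHS = {5} ✓

Identity is valid. (A ∪ B)' = A' ∩ B' = {5}


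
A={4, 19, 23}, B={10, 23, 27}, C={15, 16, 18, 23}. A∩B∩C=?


A ∩ B = {23}
(A ∩ B) ∩ C = {23}

A ∩ B ∩ C = {23}


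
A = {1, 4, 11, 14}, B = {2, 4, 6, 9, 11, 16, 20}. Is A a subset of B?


A ⊆ B means every element of A is in B.
Elements in A not in B: {1, 14}
So A ⊄ B.

No, A ⊄ B


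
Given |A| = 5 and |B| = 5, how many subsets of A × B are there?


A relation from A to B is any subset of A × B.
|A × B| = 5 × 5 = 25
# relations = 2^|A × B| = 2^25 = 33554432

Number of relations = 33554432


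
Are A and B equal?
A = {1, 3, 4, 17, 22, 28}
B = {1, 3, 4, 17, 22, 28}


Two sets are equal iff they have exactly the same elements.
A = {1, 3, 4, 17, 22, 28}
B = {1, 3, 4, 17, 22, 28}
Same elements → A = B

Yes, A = B


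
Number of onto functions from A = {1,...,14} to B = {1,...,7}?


n = |A| = 14, k = |B| = 7. Surjections via inclusion-exclusion:
S(n,k) = Σ(-1)^i × C(k,i) × (k-i)^n, i=0 to k
i=0: (-1)^0×C(7,0)×7^14 = 678223072849
i=1: (-1)^1×C(7,1)×6^14 = -548549148672
i=2: (-1)^2×C(7,2)×5^14 = 128173828125
i=3: (-1)^3×C(7,3)×4^14 = -9395240960
i=4: (-1)^4×C(7,4)×3^14 = 167403915
i=5: (-1)^5×C(7,5)×2^14 = -344064
i=6: (-1)^6×C(7,6)×1^14 = 7
i=7: (-1)^7×C(7,7)×0^14 = 0
Total = 248619571200

Number of surjections = 248619571200


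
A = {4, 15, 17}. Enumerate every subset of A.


|A| = 3, so |P(A)| = 2^3 = 8
Enumerate subsets by cardinality (0 to 3):
∅, {4}, {15}, {17}, {4, 15}, {4, 17}, {15, 17}, {4, 15, 17}

P(A) has 8 subsets: ∅, {4}, {15}, {17}, {4, 15}, {4, 17}, {15, 17}, {4, 15, 17}


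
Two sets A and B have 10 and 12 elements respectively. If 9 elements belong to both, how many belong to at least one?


|A ∪ B| = |A| + |B| - |A ∩ B|
= 10 + 12 - 9
= 13

|A ∪ B| = 13


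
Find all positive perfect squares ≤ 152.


Checking each candidate:
Condition: positive perfect squares ≤ 152
Result = {1, 4, 9, 16, 25, 36, 49, 64, 81, 100, 121, 144}

{1, 4, 9, 16, 25, 36, 49, 64, 81, 100, 121, 144}


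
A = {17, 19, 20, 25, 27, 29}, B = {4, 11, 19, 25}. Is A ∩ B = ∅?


Disjoint means A ∩ B = ∅.
A ∩ B = {19, 25}
A ∩ B ≠ ∅, so A and B are NOT disjoint.

No, A and B are not disjoint (A ∩ B = {19, 25})


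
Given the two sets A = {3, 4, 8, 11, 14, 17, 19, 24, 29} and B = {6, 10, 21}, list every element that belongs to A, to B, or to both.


A ∪ B = all elements in A or B (or both)
A = {3, 4, 8, 11, 14, 17, 19, 24, 29}
B = {6, 10, 21}
A ∪ B = {3, 4, 6, 8, 10, 11, 14, 17, 19, 21, 24, 29}

A ∪ B = {3, 4, 6, 8, 10, 11, 14, 17, 19, 21, 24, 29}


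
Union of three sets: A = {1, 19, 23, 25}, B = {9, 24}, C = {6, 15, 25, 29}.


A ∪ B = {1, 9, 19, 23, 24, 25}
(A ∪ B) ∪ C = {1, 6, 9, 15, 19, 23, 24, 25, 29}

A ∪ B ∪ C = {1, 6, 9, 15, 19, 23, 24, 25, 29}


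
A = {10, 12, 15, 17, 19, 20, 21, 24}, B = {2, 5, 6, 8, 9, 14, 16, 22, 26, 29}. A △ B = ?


A △ B = (A \ B) ∪ (B \ A) = elements in exactly one of A or B
A \ B = {10, 12, 15, 17, 19, 20, 21, 24}
B \ A = {2, 5, 6, 8, 9, 14, 16, 22, 26, 29}
A △ B = {2, 5, 6, 8, 9, 10, 12, 14, 15, 16, 17, 19, 20, 21, 22, 24, 26, 29}

A △ B = {2, 5, 6, 8, 9, 10, 12, 14, 15, 16, 17, 19, 20, 21, 22, 24, 26, 29}


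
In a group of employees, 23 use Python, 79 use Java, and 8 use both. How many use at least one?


|A ∪ B| = |A| + |B| - |A ∩ B|
= 23 + 79 - 8
= 94

|A ∪ B| = 94


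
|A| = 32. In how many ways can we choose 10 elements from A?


C(n,k) = n! / (k!(n-k)!)
C(32,10) = 32! / (10!22!)
= 64512240

C(32,10) = 64512240


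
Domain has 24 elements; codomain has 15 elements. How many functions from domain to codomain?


Each of |A| = 24 inputs maps to any of |B| = 15 outputs.
# functions = |B|^|A| = 15^24
= 16834112196028232574462890625

Number of functions = 16834112196028232574462890625


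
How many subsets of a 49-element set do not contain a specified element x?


Subsets of A avoiding x are subsets of A \ {x}, which has 48 elements.
Count = 2^(n-1) = 2^48
= 281474976710656

Number of subsets avoiding x = 281474976710656


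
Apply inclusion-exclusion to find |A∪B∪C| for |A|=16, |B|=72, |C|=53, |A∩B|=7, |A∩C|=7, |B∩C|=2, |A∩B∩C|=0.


|A∪B∪C| = |A|+|B|+|C| - |A∩B|-|A∩C|-|B∩C| + |A∩B∩C|
= 16+72+53 - 7-7-2 + 0
= 141 - 16 + 0
= 125

|A ∪ B ∪ C| = 125


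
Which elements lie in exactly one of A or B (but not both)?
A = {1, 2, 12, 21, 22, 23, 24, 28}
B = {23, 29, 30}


A △ B = (A \ B) ∪ (B \ A) = elements in exactly one of A or B
A \ B = {1, 2, 12, 21, 22, 24, 28}
B \ A = {29, 30}
A △ B = {1, 2, 12, 21, 22, 24, 28, 29, 30}

A △ B = {1, 2, 12, 21, 22, 24, 28, 29, 30}


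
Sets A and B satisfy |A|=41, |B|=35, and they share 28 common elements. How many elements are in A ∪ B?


|A ∪ B| = |A| + |B| - |A ∩ B|
= 41 + 35 - 28
= 48

|A ∪ B| = 48


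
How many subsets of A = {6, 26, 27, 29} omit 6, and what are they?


A subset of A that omits 6 is a subset of A \ {6}, so there are 2^(n-1) = 2^3 = 8 of them.
Subsets excluding 6: ∅, {26}, {27}, {29}, {26, 27}, {26, 29}, {27, 29}, {26, 27, 29}

Subsets excluding 6 (8 total): ∅, {26}, {27}, {29}, {26, 27}, {26, 29}, {27, 29}, {26, 27, 29}


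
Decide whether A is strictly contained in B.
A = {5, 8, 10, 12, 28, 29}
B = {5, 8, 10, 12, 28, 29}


A ⊂ B requires: A ⊆ B AND A ≠ B.
A ⊆ B? Yes
A = B? Yes
A = B, so A is not a PROPER subset.

No, A is not a proper subset of B


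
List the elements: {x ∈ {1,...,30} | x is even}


Checking each candidate:
Condition: even numbers in {1,...,30}
Result = {2, 4, 6, 8, 10, 12, 14, 16, 18, 20, 22, 24, 26, 28, 30}

{2, 4, 6, 8, 10, 12, 14, 16, 18, 20, 22, 24, 26, 28, 30}


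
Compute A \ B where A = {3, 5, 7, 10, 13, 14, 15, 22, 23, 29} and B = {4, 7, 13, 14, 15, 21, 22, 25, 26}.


A \ B = elements in A but not in B
A = {3, 5, 7, 10, 13, 14, 15, 22, 23, 29}
B = {4, 7, 13, 14, 15, 21, 22, 25, 26}
Remove from A any elements in B
A \ B = {3, 5, 10, 23, 29}

A \ B = {3, 5, 10, 23, 29}


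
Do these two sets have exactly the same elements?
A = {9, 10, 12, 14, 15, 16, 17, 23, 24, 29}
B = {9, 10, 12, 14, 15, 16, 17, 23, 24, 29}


Two sets are equal iff they have exactly the same elements.
A = {9, 10, 12, 14, 15, 16, 17, 23, 24, 29}
B = {9, 10, 12, 14, 15, 16, 17, 23, 24, 29}
Same elements → A = B

Yes, A = B


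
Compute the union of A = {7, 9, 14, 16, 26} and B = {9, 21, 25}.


A ∪ B = all elements in A or B (or both)
A = {7, 9, 14, 16, 26}
B = {9, 21, 25}
A ∪ B = {7, 9, 14, 16, 21, 25, 26}

A ∪ B = {7, 9, 14, 16, 21, 25, 26}


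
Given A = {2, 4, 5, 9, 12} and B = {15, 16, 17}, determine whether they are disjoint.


Disjoint means A ∩ B = ∅.
A ∩ B = ∅
A ∩ B = ∅, so A and B are disjoint.

Yes, A and B are disjoint


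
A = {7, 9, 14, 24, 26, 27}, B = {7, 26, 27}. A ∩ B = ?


A ∩ B = elements in both A and B
A = {7, 9, 14, 24, 26, 27}
B = {7, 26, 27}
A ∩ B = {7, 26, 27}

A ∩ B = {7, 26, 27}


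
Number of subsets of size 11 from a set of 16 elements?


C(n,k) = n! / (k!(n-k)!)
C(16,11) = 16! / (11!5!)
= 4368

C(16,11) = 4368


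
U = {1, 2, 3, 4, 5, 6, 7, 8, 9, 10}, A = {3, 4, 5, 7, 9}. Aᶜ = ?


Aᶜ = U \ A = elements in U but not in A
U = {1, 2, 3, 4, 5, 6, 7, 8, 9, 10}
A = {3, 4, 5, 7, 9}
Aᶜ = {1, 2, 6, 8, 10}

Aᶜ = {1, 2, 6, 8, 10}


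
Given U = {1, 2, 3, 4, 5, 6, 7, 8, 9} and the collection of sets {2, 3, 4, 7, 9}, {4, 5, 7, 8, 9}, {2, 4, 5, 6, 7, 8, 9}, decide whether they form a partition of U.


A partition requires: (1) non-empty parts, (2) pairwise disjoint, (3) union = U
Parts: {2, 3, 4, 7, 9}, {4, 5, 7, 8, 9}, {2, 4, 5, 6, 7, 8, 9}
Union of parts: {2, 3, 4, 5, 6, 7, 8, 9}
U = {1, 2, 3, 4, 5, 6, 7, 8, 9}
All non-empty? True
Pairwise disjoint? False
Covers U? False

No, not a valid partition


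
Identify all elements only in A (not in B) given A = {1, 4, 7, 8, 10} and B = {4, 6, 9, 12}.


A = {1, 4, 7, 8, 10}
B = {4, 6, 9, 12}
Region: only in A (not in B)
Elements: {1, 7, 8, 10}

Elements only in A (not in B): {1, 7, 8, 10}


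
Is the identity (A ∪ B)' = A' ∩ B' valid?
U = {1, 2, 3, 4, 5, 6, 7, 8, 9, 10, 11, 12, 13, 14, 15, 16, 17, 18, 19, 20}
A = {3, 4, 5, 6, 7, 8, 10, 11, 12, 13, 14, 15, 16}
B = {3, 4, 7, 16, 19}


LHS: A ∪ B = {3, 4, 5, 6, 7, 8, 10, 11, 12, 13, 14, 15, 16, 19}
(A ∪ B)' = U \ (A ∪ B) = {1, 2, 9, 17, 18, 20}
A' = {1, 2, 9, 17, 18, 19, 20}, B' = {1, 2, 5, 6, 8, 9, 10, 11, 12, 13, 14, 15, 17, 18, 20}
Claimed RHS: A' ∩ B' = {1, 2, 9, 17, 18, 20}
Identity is VALID: LHS = RHS = {1, 2, 9, 17, 18, 20} ✓

Identity is valid. (A ∪ B)' = A' ∩ B' = {1, 2, 9, 17, 18, 20}


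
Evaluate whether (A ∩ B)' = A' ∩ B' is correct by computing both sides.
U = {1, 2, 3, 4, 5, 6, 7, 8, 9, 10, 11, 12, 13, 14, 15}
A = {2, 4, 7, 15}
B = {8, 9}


LHS: A ∩ B = ∅
(A ∩ B)' = U \ (A ∩ B) = {1, 2, 3, 4, 5, 6, 7, 8, 9, 10, 11, 12, 13, 14, 15}
A' = {1, 3, 5, 6, 8, 9, 10, 11, 12, 13, 14}, B' = {1, 2, 3, 4, 5, 6, 7, 10, 11, 12, 13, 14, 15}
Claimed RHS: A' ∩ B' = {1, 3, 5, 6, 10, 11, 12, 13, 14}
Identity is INVALID: LHS = {1, 2, 3, 4, 5, 6, 7, 8, 9, 10, 11, 12, 13, 14, 15} but the RHS claimed here equals {1, 3, 5, 6, 10, 11, 12, 13, 14}. The correct form is (A ∩ B)' = A' ∪ B'.

Identity is invalid: (A ∩ B)' = {1, 2, 3, 4, 5, 6, 7, 8, 9, 10, 11, 12, 13, 14, 15} but A' ∩ B' = {1, 3, 5, 6, 10, 11, 12, 13, 14}. The correct De Morgan law is (A ∩ B)' = A' ∪ B'.


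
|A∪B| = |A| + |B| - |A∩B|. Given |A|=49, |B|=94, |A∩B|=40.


|A ∪ B| = |A| + |B| - |A ∩ B|
= 49 + 94 - 40
= 103

|A ∪ B| = 103


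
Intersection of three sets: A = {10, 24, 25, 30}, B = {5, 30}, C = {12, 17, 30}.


A ∩ B = {30}
(A ∩ B) ∩ C = {30}

A ∩ B ∩ C = {30}


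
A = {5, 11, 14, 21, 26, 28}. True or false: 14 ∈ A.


A = {5, 11, 14, 21, 26, 28}
Checking if 14 is in A
14 is in A → True

14 ∈ A


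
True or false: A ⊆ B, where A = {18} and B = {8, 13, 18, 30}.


A ⊆ B means every element of A is in B.
All elements of A are in B.
So A ⊆ B.

Yes, A ⊆ B


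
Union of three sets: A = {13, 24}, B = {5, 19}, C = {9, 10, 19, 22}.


A ∪ B = {5, 13, 19, 24}
(A ∪ B) ∪ C = {5, 9, 10, 13, 19, 22, 24}

A ∪ B ∪ C = {5, 9, 10, 13, 19, 22, 24}


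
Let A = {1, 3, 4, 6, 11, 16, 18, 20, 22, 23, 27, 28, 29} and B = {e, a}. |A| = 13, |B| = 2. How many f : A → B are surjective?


n = |A| = 13, k = |B| = 2. Surjections via inclusion-exclusion:
S(n,k) = Σ(-1)^i × C(k,i) × (k-i)^n, i=0 to k
i=0: (-1)^0×C(2,0)×2^13 = 8192
i=1: (-1)^1×C(2,1)×1^13 = -2
i=2: (-1)^2×C(2,2)×0^13 = 0
Total = 8190

Number of surjections = 8190


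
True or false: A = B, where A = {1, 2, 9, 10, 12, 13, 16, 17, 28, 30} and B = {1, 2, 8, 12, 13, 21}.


Two sets are equal iff they have exactly the same elements.
A = {1, 2, 9, 10, 12, 13, 16, 17, 28, 30}
B = {1, 2, 8, 12, 13, 21}
Differences: {8, 9, 10, 16, 17, 21, 28, 30}
A ≠ B

No, A ≠ B


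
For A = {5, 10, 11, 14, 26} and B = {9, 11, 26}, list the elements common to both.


A ∩ B = elements in both A and B
A = {5, 10, 11, 14, 26}
B = {9, 11, 26}
A ∩ B = {11, 26}

A ∩ B = {11, 26}


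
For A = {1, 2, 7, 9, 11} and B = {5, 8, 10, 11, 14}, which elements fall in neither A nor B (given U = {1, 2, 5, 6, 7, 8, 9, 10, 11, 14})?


A = {1, 2, 7, 9, 11}
B = {5, 8, 10, 11, 14}
Region: in neither A nor B (given U = {1, 2, 5, 6, 7, 8, 9, 10, 11, 14})
Elements: {6}

Elements in neither A nor B (given U = {1, 2, 5, 6, 7, 8, 9, 10, 11, 14}): {6}


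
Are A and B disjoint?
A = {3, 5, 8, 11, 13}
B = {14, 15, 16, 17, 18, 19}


Disjoint means A ∩ B = ∅.
A ∩ B = ∅
A ∩ B = ∅, so A and B are disjoint.

Yes, A and B are disjoint


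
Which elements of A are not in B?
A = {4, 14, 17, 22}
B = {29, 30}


A \ B = elements in A but not in B
A = {4, 14, 17, 22}
B = {29, 30}
Remove from A any elements in B
A \ B = {4, 14, 17, 22}

A \ B = {4, 14, 17, 22}


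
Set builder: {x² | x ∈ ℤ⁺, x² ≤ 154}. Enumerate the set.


Checking each candidate:
Condition: positive perfect squares ≤ 154
Result = {1, 4, 9, 16, 25, 36, 49, 64, 81, 100, 121, 144}

{1, 4, 9, 16, 25, 36, 49, 64, 81, 100, 121, 144}


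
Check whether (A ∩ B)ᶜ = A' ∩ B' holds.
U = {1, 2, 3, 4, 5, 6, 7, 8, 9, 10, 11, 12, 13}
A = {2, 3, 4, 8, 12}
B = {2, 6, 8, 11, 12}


LHS: A ∩ B = {2, 8, 12}
(A ∩ B)' = U \ (A ∩ B) = {1, 3, 4, 5, 6, 7, 9, 10, 11, 13}
A' = {1, 5, 6, 7, 9, 10, 11, 13}, B' = {1, 3, 4, 5, 7, 9, 10, 13}
Claimed RHS: A' ∩ B' = {1, 5, 7, 9, 10, 13}
Identity is INVALID: LHS = {1, 3, 4, 5, 6, 7, 9, 10, 11, 13} but the RHS claimed here equals {1, 5, 7, 9, 10, 13}. The correct form is (A ∩ B)' = A' ∪ B'.

Identity is invalid: (A ∩ B)' = {1, 3, 4, 5, 6, 7, 9, 10, 11, 13} but A' ∩ B' = {1, 5, 7, 9, 10, 13}. The correct De Morgan law is (A ∩ B)' = A' ∪ B'.


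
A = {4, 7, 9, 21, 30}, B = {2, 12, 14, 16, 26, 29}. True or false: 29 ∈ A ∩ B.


A = {4, 7, 9, 21, 30}, B = {2, 12, 14, 16, 26, 29}
A ∩ B = elements in both A and B
A ∩ B = ∅
Checking if 29 ∈ A ∩ B
29 is not in A ∩ B → False

29 ∉ A ∩ B


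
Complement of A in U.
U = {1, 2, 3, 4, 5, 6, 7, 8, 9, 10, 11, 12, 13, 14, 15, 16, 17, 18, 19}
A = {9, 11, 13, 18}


Aᶜ = U \ A = elements in U but not in A
U = {1, 2, 3, 4, 5, 6, 7, 8, 9, 10, 11, 12, 13, 14, 15, 16, 17, 18, 19}
A = {9, 11, 13, 18}
Aᶜ = {1, 2, 3, 4, 5, 6, 7, 8, 10, 12, 14, 15, 16, 17, 19}

Aᶜ = {1, 2, 3, 4, 5, 6, 7, 8, 10, 12, 14, 15, 16, 17, 19}


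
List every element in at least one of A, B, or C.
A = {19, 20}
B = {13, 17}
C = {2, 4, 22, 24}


A ∪ B = {13, 17, 19, 20}
(A ∪ B) ∪ C = {2, 4, 13, 17, 19, 20, 22, 24}

A ∪ B ∪ C = {2, 4, 13, 17, 19, 20, 22, 24}


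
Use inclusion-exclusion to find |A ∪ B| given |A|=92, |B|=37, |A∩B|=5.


|A ∪ B| = |A| + |B| - |A ∩ B|
= 92 + 37 - 5
= 124

|A ∪ B| = 124


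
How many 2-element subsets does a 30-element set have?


C(n,k) = n! / (k!(n-k)!)
C(30,2) = 30! / (2!28!)
= 435

C(30,2) = 435


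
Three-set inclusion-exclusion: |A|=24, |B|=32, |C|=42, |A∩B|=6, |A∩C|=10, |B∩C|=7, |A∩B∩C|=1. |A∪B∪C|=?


|A∪B∪C| = |A|+|B|+|C| - |A∩B|-|A∩C|-|B∩C| + |A∩B∩C|
= 24+32+42 - 6-10-7 + 1
= 98 - 23 + 1
= 76

|A ∪ B ∪ C| = 76


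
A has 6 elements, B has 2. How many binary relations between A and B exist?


A relation from A to B is any subset of A × B.
|A × B| = 6 × 2 = 12
# relations = 2^|A × B| = 2^12 = 4096

Number of relations = 4096


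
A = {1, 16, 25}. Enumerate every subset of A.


|A| = 3, so |P(A)| = 2^3 = 8
Enumerate subsets by cardinality (0 to 3):
∅, {1}, {16}, {25}, {1, 16}, {1, 25}, {16, 25}, {1, 16, 25}

P(A) has 8 subsets: ∅, {1}, {16}, {25}, {1, 16}, {1, 25}, {16, 25}, {1, 16, 25}
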